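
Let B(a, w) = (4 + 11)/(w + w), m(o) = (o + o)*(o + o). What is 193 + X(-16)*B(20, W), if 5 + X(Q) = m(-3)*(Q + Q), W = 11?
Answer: -13109/22 ≈ -595.86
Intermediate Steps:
m(o) = 4*o² (m(o) = (2*o)*(2*o) = 4*o²)
X(Q) = -5 + 72*Q (X(Q) = -5 + (4*(-3)²)*(Q + Q) = -5 + (4*9)*(2*Q) = -5 + 36*(2*Q) = -5 + 72*Q)
B(a, w) = 15/(2*w) (B(a, w) = 15/((2*w)) = 15*(1/(2*w)) = 15/(2*w))
193 + X(-16)*B(20, W) = 193 + (-5 + 72*(-16))*((15/2)/11) = 193 + (-5 - 1152)*((15/2)*(1/11)) = 193 - 1157*15/22 = 193 - 17355/22 = -13109/22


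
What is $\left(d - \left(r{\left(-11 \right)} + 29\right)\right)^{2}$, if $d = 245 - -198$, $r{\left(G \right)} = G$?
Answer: $180625$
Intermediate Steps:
$d = 443$ ($d = 245 + 198 = 443$)
$\left(d - \left(r{\left(-11 \right)} + 29\right)\right)^{2} = \left(443 - \left(-11 + 29\right)\right)^{2} = \left(443 - 18\right)^{2} = 425^{2} = 180625$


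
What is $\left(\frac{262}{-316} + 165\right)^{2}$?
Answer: $\frac{672831721}{24964} \approx 26952.0$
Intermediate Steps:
$\left(\frac{262}{-316} + 165\right)^{2} = \left(262 \left(- \frac{1}{316}\right) + 165\right)^{2} = \left(- \frac{131}{158} + 165\right)^{2} = \left(\frac{25939}{158}\right)^{2} = \frac{672831721}{24964}$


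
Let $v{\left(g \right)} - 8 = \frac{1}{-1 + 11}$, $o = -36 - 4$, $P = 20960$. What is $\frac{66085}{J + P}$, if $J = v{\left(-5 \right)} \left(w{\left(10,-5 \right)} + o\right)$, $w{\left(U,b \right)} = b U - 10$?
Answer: $\frac{13217}{4030} \approx 3.2797$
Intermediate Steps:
$w{\left(U,b \right)} = -10 + U b$ ($w{\left(U,b \right)} = U b - 10 = -10 + U b$)
$o = -40$
$v{\left(g \right)} = \frac{81}{10}$ ($v{\left(g \right)} = 8 + \frac{1}{-1 + 11} = 8 + \frac{1}{10} = \frac{81}{10}$)
$J = -810$ ($J = \frac{81 \left(\left(-10 + 10 \left(-5\right)\right) - 40\right)}{10} = \frac{81 \left(\left(-10 - 50\right) - 40\right)}{10} = \frac{81 \left(-60 - 40\right)}{10} = \frac{81}{10} \left(-100\right) = -810$)
$\frac{66085}{J + P} = \frac{66085}{-810 + 20960} = \frac{66085}{20150} = 66085 \cdot \frac{1}{20150} = \frac{13217}{4030}$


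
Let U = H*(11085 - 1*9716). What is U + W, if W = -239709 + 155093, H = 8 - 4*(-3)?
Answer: -57236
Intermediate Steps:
H = 20 (H = 8 + 12 = 20)
U = 27380 (U = 20*(11085 - 1*9716) = 20*(11085 - 9716) = 20*1369 = 27380)
W = -84616
U + W = 27380 - 84616 = -57236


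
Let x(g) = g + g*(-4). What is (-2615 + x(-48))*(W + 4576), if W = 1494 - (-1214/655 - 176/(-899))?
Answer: -8834480447576/588845 ≈ -1.5003e+7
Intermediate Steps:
x(g) = -3*g (x(g) = g - 4*g = -3*g)
W = 880710536/588845 (W = 1494 - (-1214*1/655 - 176*(-1/899)) = 1494 - (-1214/655 + 176/899) = 1494 - 1*(-976106/588845) = 1494 + 976106/588845 = 880710536/588845 ≈ 1495.7)
(-2615 + x(-48))*(W + 4576) = (-2615 - 3*(-48))*(880710536/588845 + 4576) = (-2615 + 144)*(3575265256/588845) = -2471*3575265256/588845 = -8834480447576/588845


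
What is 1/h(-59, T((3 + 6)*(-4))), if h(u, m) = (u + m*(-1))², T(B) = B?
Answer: 1/529 ≈ 0.0018904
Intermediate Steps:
h(u, m) = (u - m)²
1/h(-59, T((3 + 6)*(-4))) = 1/(((3 + 6)*(-4) - 1*(-59))²) = 1/((9*(-4) + 59)²) = 1/((-36 + 59)²) = 1/(23²) = 1/529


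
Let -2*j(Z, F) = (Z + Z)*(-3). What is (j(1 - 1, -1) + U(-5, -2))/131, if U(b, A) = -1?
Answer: -1/131 ≈ -0.0076336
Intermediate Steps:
j(Z, F) = 3*Z (j(Z, F) = -(Z + Z)*(-3)/2 = -2*Z*(-3)/2 = -(-3)*Z = 3*Z)
(j(1 - 1, -1) + U(-5, -2))/131 = (3*(1 - 1) - 1)/131 = (3*0 - 1)*(1/131) = (0 - 1)*(1/131) = -1*1/131 = -1/131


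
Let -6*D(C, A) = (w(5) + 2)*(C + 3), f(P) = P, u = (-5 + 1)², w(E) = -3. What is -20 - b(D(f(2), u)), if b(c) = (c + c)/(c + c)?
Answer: -21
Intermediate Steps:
u = 16 (u = (-4)² = 16)
D(C, A) = ½ + C/6 (D(C, A) = -(-3 + 2)*(C + 3)/6 = -(-1)*(3 + C)/6 = -(-3 - C)/6 = ½ + C/6)
b(c) = 1 (b(c) = (2*c)/((2*c)) = (2*c)*(1/(2*c)) = 1)
-20 - b(D(f(2), u)) = -20 - 1*1 = -20 - 1 = -21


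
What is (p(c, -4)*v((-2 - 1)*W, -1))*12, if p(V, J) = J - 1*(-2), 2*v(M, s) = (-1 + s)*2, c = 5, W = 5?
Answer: 48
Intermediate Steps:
v(M, s) = -1 + s (v(M, s) = ((-1 + s)*2)/2 = (-2 + 2*s)/2 = -1 + s)
p(V, J) = 2 + J (p(V, J) = J + 2 = 2 + J)
(p(c, -4)*v((-2 - 1)*W, -1))*12 = ((2 - 4)*(-1 - 1))*12 = -2*(-2)*12 = 4*12 = 48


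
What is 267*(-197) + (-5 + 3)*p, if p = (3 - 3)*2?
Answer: -52599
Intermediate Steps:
p = 0 (p = 0*2 = 0)
267*(-197) + (-5 + 3)*p = 267*(-197) + (-5 + 3)*0 = -52599 - 2*0 = -52599 + 0 = -52599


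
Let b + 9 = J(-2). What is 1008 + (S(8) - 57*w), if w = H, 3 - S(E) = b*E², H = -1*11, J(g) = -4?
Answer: 2470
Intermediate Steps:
b = -13 (b = -9 - 4 = -13)
H = -11
S(E) = 3 + 13*E² (S(E) = 3 - (-13)*E² = 3 + 13*E²)
w = -11
1008 + (S(8) - 57*w) = 1008 + ((3 + 13*8²) - 57*(-11)) = 1008 + ((3 + 13*64) + 627) = 1008 + ((3 + 832) + 627) = 1008 + (835 + 627) = 1008 + 1462 = 2470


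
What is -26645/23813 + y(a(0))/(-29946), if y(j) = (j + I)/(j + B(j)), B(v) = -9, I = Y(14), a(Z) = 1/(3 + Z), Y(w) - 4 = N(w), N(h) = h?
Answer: -20744380705/18540706548 ≈ -1.1189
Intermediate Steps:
Y(w) = 4 + w
I = 18 (I = 4 + 14 = 18)
y(j) = (18 + j)/(-9 + j) (y(j) = (j + 18)/(j - 9) = (18 + j)/(-9 + j))
-26645/23813 + y(a(0))/(-29946) = -26645/23813 + ((18 + 1/(3 + 0))/(-9 + 1/(3 + 0)))/(-29946) = -26645*1/23813 + ((18 + 1/3)/(-9 + 1/3))*(-1/29946) = -26645/23813 + ((18 + ⅓)/(-9 + ⅓))*(-1/29946) = -26645/23813 + ((55/3)/(-26/3))*(-1/29946) = -26645/23813 - 3/26*55/3*(-1/29946) = -26645/23813 - 55/26*(-1/29946) = -26645/23813 + 55/778596 = -20744380705/18540706548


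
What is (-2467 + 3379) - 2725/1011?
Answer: 919307/1011 ≈ 909.30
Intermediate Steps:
(-2467 + 3379) - 2725/1011 = 912 - 2725*1/1011 = 912 - 2725/1011 = 919307/1011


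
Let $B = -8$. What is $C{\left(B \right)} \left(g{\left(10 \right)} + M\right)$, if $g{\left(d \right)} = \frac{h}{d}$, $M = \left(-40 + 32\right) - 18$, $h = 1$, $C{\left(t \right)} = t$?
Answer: $\frac{1036}{5} \approx 207.2$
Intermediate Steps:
$M = -26$ ($M = -8 - 18 = -26$)
$g{\left(d \right)} = \frac{1}{d}$ ($g{\left(d \right)} = 1 \frac{1}{d} = \frac{1}{d}$)
$C{\left(B \right)} \left(g{\left(10 \right)} + M\right) = - 8 \left(\frac{1}{10} - 26\right) = \left(-8\right) \left(- \frac{259}{10}\right) = \frac{1036}{5}$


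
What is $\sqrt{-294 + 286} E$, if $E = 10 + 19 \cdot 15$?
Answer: $590 i \sqrt{2} \approx 834.39 i$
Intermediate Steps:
$E = 295$ ($E = 10 + 285 = 295$)
$\sqrt{-294 + 286} E = \sqrt{-294 + 286} \cdot 295 = \sqrt{-8} \cdot 295 = 2 i \sqrt{2} \cdot 295 = 590 i \sqrt{2}$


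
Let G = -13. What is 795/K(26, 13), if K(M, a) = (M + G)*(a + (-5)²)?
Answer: 795/494 ≈ 1.6093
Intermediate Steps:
K(M, a) = (-13 + M)*(25 + a) (K(M, a) = (M - 13)*(a + (-5)²) = (-13 + M)*(a + 25) = (-13 + M)*(25 + a))
795/K(26, 13) = 795/(-325 - 13*13 + 25*26 + 26*13) = 795/(-325 - 169 + 650 + 338) = 795/494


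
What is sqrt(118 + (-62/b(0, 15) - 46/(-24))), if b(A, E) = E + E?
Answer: sqrt(11785)/10 ≈ 10.856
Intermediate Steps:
b(A, E) = 2*E
sqrt(118 + (-62/b(0, 15) - 46/(-24))) = sqrt(118 + (-62/(2*15) - 46/(-24))) = sqrt(118 + (-62/30 - 46*(-1/24))) = sqrt(118 + (-62*1/30 + 23/12)) = sqrt(118 + (-31/15 + 23/12)) = sqrt(118 - 3/20) = sqrt(2357/20) = sqrt(11785)/10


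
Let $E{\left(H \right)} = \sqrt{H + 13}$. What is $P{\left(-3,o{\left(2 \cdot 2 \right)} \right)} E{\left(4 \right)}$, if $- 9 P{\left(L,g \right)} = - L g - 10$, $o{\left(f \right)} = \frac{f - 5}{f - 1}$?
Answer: $\frac{11 \sqrt{17}}{9} \approx 5.0394$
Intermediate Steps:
$E{\left(H \right)} = \sqrt{13 + H}$
$o{\left(f \right)} = \frac{-5 + f}{-1 + f}$
$P{\left(L,g \right)} = \frac{10}{9} + \frac{L g}{9}$ ($P{\left(L,g \right)} = - \frac{- L g - 10}{9} = - \frac{-10 - L g}{9} = \frac{10}{9} + \frac{L g}{9}$)
$P{\left(-3,o{\left(2 \cdot 2 \right)} \right)} E{\left(4 \right)} = \left(\frac{10}{9} + \frac{1}{9} \left(-3\right) \frac{-5 + 2 \cdot 2}{-1 + 2 \cdot 2}\right) \sqrt{13 + 4} = \left(\frac{10}{9} + \frac{1}{9} \left(-3\right) \frac{-5 + 4}{-1 + 4}\right) \sqrt{17} = \left(\frac{10}{9} + \frac{1}{9} \left(-3\right) \frac{1}{3} \left(-1\right)\right) \sqrt{17} = \left(\frac{10}{9} + \frac{1}{9} \left(-3\right) \left(- \frac{1}{3}\right)\right) \sqrt{17} = \left(\frac{10}{9} + \frac{1}{9}\right) \sqrt{17} = \frac{11 \sqrt{17}}{9}$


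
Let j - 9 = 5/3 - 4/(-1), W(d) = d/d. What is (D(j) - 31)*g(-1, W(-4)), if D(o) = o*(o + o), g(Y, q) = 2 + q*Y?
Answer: 3593/9 ≈ 399.22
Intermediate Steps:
W(d) = 1
j = 44/3 (j = 9 + (5/3 - 4/(-1)) = 9 + (5*(1/3) - 4*(-1)) = 9 + (5/3 + 4) = 9 + 17/3 = 44/3 ≈ 14.667)
g(Y, q) = 2 + Y*q
D(o) = 2*o**2 (D(o) = o*(2*o) = 2*o**2)
(D(j) - 31)*g(-1, W(-4)) = (2*(44/3)**2 - 31)*(2 - 1*1) = (2*(1936/9) - 31)*(2 - 1) = (3872/9 - 31)*1 = (3593/9)*1 = 3593/9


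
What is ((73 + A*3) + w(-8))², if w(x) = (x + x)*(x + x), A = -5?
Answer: 98596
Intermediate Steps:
w(x) = 4*x² (w(x) = (2*x)*(2*x) = 4*x²)
((73 + A*3) + w(-8))² = ((73 - 5*3) + 4*(-8)²)² = ((73 - 15) + 4*64)² = (58 + 256)² = 314² = 98596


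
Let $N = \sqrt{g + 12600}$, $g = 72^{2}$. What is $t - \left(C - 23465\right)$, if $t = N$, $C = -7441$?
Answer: $30906 + 6 \sqrt{494} \approx 31039.0$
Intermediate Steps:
$g = 5184$
$N = 6 \sqrt{494}$ ($N = \sqrt{5184 + 12600} = \sqrt{17784} = 6 \sqrt{494} \approx 133.36$)
$t = 6 \sqrt{494} \approx 133.36$
$t - \left(C - 23465\right) = 6 \sqrt{494} - \left(-7441 - 23465\right) = 6 \sqrt{494} - -30906 = 6 \sqrt{494} + 30906 = 30906 + 6 \sqrt{494}$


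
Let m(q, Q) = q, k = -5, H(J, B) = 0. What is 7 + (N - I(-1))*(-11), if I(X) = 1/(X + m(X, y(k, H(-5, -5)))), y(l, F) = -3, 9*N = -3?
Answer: 31/6 ≈ 5.1667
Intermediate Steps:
N = -1/3 (N = (1/9)*(-3) = -1/3 ≈ -0.33333)
I(X) = 1/(2*X) (I(X) = 1/(X + X) = 1/(2*X))
7 + (N - I(-1))*(-11) = 7 + (-1/3 - 1/(2*(-1)))*(-11) = 7 + (-1/3 - (-1)/2)*(-11) = 7 + (-1/3 - 1*(-1/2))*(-11) = 7 + (-1/3 + 1/2)*(-11) = 7 + (1/6)*(-11) = 7 - 11/6 = 31/6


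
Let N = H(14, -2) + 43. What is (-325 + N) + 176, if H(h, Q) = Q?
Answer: -108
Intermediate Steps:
N = 41 (N = -2 + 43 = 41)
(-325 + N) + 176 = (-325 + 41) + 176 = -284 + 176 = -108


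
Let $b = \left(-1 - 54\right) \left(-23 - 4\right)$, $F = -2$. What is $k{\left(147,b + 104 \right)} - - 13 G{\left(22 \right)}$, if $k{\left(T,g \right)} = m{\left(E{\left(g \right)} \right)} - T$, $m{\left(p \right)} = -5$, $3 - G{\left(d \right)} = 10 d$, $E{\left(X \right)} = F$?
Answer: $-2973$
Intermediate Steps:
$E{\left(X \right)} = -2$
$G{\left(d \right)} = 3 - 10 d$
$b = 1485$ ($b = \left(-55\right) \left(-27\right) = 1485$)
$k{\left(T,g \right)} = -5 - T$
$k{\left(147,b + 104 \right)} - - 13 G{\left(22 \right)} = \left(-5 - 147\right) - - 13 \left(3 - 220\right) = -152 - \left(-13\right) \left(-217\right) = -152 - 2821 = -2973$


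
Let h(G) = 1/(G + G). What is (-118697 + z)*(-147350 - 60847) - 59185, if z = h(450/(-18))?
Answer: 1235615214397/50 ≈ 2.4712e+10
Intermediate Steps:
h(G) = 1/(2*G)
z = -1/50 (z = 1/(2*((450/(-18)))) = 1/(2*((450*(-1/18)))) = (½)/(-25) = (½)*(-1/25) = -1/50 ≈ -0.020000)
(-118697 + z)*(-147350 - 60847) - 59185 = (-118697 - 1/50)*(-147350 - 60847) - 59185 = -5934851/50*(-208197) - 59185 = 1235618173647/50 - 59185 = 1235615214397/50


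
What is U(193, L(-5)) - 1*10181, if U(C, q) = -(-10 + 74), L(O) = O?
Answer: -10245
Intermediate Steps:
U(C, q) = -64 (U(C, q) = -1*64 = -64)
U(193, L(-5)) - 1*10181 = -64 - 1*10181 = -64 - 10181 = -10245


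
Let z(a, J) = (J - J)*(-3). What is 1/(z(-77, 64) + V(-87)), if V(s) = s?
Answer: -1/87 ≈ -0.011494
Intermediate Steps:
z(a, J) = 0 (z(a, J) = 0*(-3) = 0)
1/(z(-77, 64) + V(-87)) = 1/(0 - 87) = 1/(-87) = -1/87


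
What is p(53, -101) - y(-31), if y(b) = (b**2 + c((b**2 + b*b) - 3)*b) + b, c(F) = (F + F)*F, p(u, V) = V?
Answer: 228317751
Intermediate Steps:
c(F) = 2*F**2 (c(F) = (2*F)*F = 2*F**2)
y(b) = b + b**2 + 2*b*(-3 + 2*b**2)**2 (y(b) = (b**2 + (2*((b**2 + b*b) - 3)**2)*b) + b = (b**2 + (2*((b**2 + b**2) - 3)**2)*b) + b = (b**2 + (2*(2*b**2 - 3)**2)*b) + b = (b**2 + (2*(-3 + 2*b**2)**2)*b) + b = (b**2 + 2*b*(-3 + 2*b**2)**2) + b = b + b**2 + 2*b*(-3 + 2*b**2)**2)
p(53, -101) - y(-31) = -101 - (-31)*(1 - 31 + 2*(-3 + 2*(-31)**2)**2) = -101 - (-31)*(1 - 31 + 2*(-3 + 2*961)**2) = -101 - (-31)*(1 - 31 + 2*(-3 + 1922)**2) = -101 - (-31)*(1 - 31 + 2*1919**2) = -101 - (-31)*(1 - 31 + 2*3682561) = -101 - (-31)*(1 - 31 + 7365122) = -101 - (-31)*7365092 = -101 - 1*(-228317852) = -101 + 228317852 = 228317751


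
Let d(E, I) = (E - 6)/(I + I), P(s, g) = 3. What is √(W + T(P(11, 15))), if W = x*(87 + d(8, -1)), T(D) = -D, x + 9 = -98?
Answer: I*√9205 ≈ 95.943*I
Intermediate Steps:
x = -107 (x = -9 - 98 = -107)
d(E, I) = (-6 + E)/(2*I) (d(E, I) = (-6 + E)/((2*I)) = (-6 + E)*(1/(2*I)) = (-6 + E)/(2*I))
W = -9202 (W = -107*(87 + (½)*(-6 + 8)/(-1)) = -107*(87 + (½)*(-1)*2) = -107*(87 - 1) = -107*86 = -9202)
√(W + T(P(11, 15))) = √(-9202 - 1*3) = √(-9202 - 3) = √(-9205) = I*√9205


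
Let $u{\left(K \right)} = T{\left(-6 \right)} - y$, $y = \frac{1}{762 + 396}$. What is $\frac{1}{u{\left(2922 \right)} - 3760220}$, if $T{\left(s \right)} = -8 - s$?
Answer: $- \frac{1158}{4354337077} \approx -2.6594 \cdot 10^{-7}$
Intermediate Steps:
$y = \frac{1}{1158} \approx 0.00086356$
$u{\left(K \right)} = - \frac{2317}{1158}$ ($u{\left(K \right)} = \left(-8 - -6\right) - \frac{1}{1158} = \left(-8 + 6\right) - \frac{1}{1158} = -2 - \frac{1}{1158} = - \frac{2317}{1158}$)
$\frac{1}{u{\left(2922 \right)} - 3760220} = \frac{1}{- \frac{2317}{1158} - 3760220} = \frac{1}{- \frac{4354337077}{1158}} = - \frac{1158}{4354337077}$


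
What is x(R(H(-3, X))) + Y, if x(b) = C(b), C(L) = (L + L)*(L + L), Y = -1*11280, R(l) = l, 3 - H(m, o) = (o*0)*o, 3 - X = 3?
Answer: -11244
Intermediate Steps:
X = 0 (X = 3 - 1*3 = 3 - 3 = 0)
H(m, o) = 3 (H(m, o) = 3 - o*0*o = 3 - 0*o = 3 - 1*0 = 3 + 0 = 3)
Y = -11280
C(L) = 4*L**2 (C(L) = (2*L)*(2*L) = 4*L**2)
x(b) = 4*b**2
x(R(H(-3, X))) + Y = 4*3**2 - 11280 = 4*9 - 11280 = 36 - 11280 = -11244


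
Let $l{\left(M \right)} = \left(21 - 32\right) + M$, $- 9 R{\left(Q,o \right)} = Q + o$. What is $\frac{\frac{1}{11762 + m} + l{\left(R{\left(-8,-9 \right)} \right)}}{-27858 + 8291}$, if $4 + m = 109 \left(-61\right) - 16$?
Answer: $\frac{417617}{896892579} \approx 0.00046563$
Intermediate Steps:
$m = -6669$ ($m = -4 + \left(109 \left(-61\right) - 16\right) = -4 - 6665 = -6669$)
$R{\left(Q,o \right)} = - \frac{Q}{9} - \frac{o}{9}$ ($R{\left(Q,o \right)} = - \frac{Q + o}{9} = - \frac{Q}{9} - \frac{o}{9}$)
$l{\left(M \right)} = -11 + M$
$\frac{\frac{1}{11762 + m} + l{\left(R{\left(-8,-9 \right)} \right)}}{-27858 + 8291} = \frac{\frac{1}{11762 - 6669} - \frac{82}{9}}{-27858 + 8291} = \frac{\frac{1}{5093} + \left(-11 + \left(\frac{8}{9} + 1\right)\right)}{-19567} = \left(\frac{1}{5093} + \left(-11 + \frac{17}{9}\right)\right) \left(- \frac{1}{19567}\right) = \left(\frac{1}{5093} - \frac{82}{9}\right) \left(- \frac{1}{19567}\right) = \left(- \frac{417617}{45837}\right) \left(- \frac{1}{19567}\right) = \frac{417617}{896892579}$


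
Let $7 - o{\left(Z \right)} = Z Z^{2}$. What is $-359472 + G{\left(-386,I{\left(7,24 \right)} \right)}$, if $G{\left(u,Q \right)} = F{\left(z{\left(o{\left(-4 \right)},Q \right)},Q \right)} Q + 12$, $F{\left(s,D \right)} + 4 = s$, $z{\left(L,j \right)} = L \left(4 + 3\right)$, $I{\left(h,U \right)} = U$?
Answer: $-347628$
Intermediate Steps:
$o{\left(Z \right)} = 7 - Z^{3}$ ($o{\left(Z \right)} = 7 - Z Z^{2} = 7 - Z^{3}$)
$z{\left(L,j \right)} = 7 L$ ($z{\left(L,j \right)} = L 7 = 7 L$)
$F{\left(s,D \right)} = -4 + s$
$G{\left(u,Q \right)} = 12 + 493 Q$ ($G{\left(u,Q \right)} = \left(-4 + 7 \left(7 - \left(-4\right)^{3}\right)\right) Q + 12 = \left(-4 + 7 \left(7 - -64\right)\right) Q + 12 = \left(-4 + 7 \left(7 + 64\right)\right) Q + 12 = \left(-4 + 7 \cdot 71\right) Q + 12 = \left(-4 + 497\right) Q + 12 = 493 Q + 12 = 12 + 493 Q$)
$-359472 + G{\left(-386,I{\left(7,24 \right)} \right)} = -359472 + \left(12 + 493 \cdot 24\right) = -359472 + \left(12 + 11832\right) = -359472 + 11844 = -347628$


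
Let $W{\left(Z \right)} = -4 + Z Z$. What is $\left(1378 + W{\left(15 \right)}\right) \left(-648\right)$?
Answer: $-1036152$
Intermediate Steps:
$W{\left(Z \right)} = -4 + Z^{2}$
$\left(1378 + W{\left(15 \right)}\right) \left(-648\right) = \left(1378 - \left(4 - 15^{2}\right)\right) \left(-648\right) = \left(1378 + \left(-4 + 225\right)\right) \left(-648\right) = \left(1378 + 221\right) \left(-648\right) = 1599 \left(-648\right) = -1036152$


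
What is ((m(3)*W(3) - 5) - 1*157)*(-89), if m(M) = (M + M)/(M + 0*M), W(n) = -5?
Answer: 15308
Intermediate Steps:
m(M) = 2 (m(M) = (2*M)/(M + 0) = (2*M)/M = 2)
((m(3)*W(3) - 5) - 1*157)*(-89) = ((2*(-5) - 5) - 1*157)*(-89) = ((-10 - 5) - 157)*(-89) = (-15 - 157)*(-89) = -172*(-89) = 15308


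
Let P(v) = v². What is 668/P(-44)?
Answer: 167/484 ≈ 0.34504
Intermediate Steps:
668/P(-44) = 668/((-44)²) = 668/1936 = 668*(1/1936) = 167/484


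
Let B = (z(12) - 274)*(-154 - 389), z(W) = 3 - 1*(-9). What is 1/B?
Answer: 1/142266 ≈ 7.0291e-6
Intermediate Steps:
z(W) = 12 (z(W) = 3 + 9 = 12)
B = 142266 (B = (12 - 274)*(-154 - 389) = -262*(-543) = 142266)
1/B = 1/142266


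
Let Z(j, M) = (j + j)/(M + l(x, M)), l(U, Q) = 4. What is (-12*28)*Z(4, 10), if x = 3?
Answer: -192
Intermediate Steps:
Z(j, M) = 2*j/(4 + M) (Z(j, M) = (j + j)/(M + 4) = (2*j)/(4 + M) = 2*j/(4 + M))
(-12*28)*Z(4, 10) = (-12*28)*(2*4/(4 + 10)) = -672*4/14 = -336*4/7 = -192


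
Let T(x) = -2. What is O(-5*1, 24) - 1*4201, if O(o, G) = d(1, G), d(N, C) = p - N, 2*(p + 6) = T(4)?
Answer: -4209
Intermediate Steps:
p = -7 (p = -6 + (½)*(-2) = -6 - 1 = -7)
d(N, C) = -7 - N
O(o, G) = -8 (O(o, G) = -7 - 1*1 = -7 - 1 = -8)
O(-5*1, 24) - 1*4201 = -8 - 1*4201 = -8 - 4201 = -4209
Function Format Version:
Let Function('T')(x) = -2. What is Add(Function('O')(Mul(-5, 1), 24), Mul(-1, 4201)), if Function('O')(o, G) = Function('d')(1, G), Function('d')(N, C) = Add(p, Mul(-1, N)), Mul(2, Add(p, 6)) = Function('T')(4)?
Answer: -4209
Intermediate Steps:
p = -7 (p = Add(-6, Mul(Rational(1, 2), -2)) = Add(-6, -1) = -7)
Function('d')(N, C) = Add(-7, Mul(-1, N))
Function('O')(o, G) = -8 (Function('O')(o, G) = Add(-7, Mul(-1, 1)) = Add(-7, -1) = -8)
Add(Function('O')(Mul(-5, 1), 24), Mul(-1, 4201)) = Add(-8, Mul(-1, 4201)) = Add(-8, -4201) = -4209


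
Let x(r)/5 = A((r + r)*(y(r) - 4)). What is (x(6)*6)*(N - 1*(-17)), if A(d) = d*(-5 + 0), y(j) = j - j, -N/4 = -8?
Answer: 352800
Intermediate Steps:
N = 32 (N = -4*(-8) = 32)
y(j) = 0
A(d) = -5*d (A(d) = d*(-5) = -5*d)
x(r) = 200*r (x(r) = 5*(-5*(r + r)*(0 - 4)) = 5*(-5*2*r*(-4)) = 5*(-(-40)*r) = 5*(40*r) = 200*r)
(x(6)*6)*(N - 1*(-17)) = ((200*6)*6)*(32 - 1*(-17)) = (1200*6)*(32 + 17) = 7200*49 = 352800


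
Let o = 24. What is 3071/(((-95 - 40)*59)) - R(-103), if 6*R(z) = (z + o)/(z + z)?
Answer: -1474997/3281580 ≈ -0.44948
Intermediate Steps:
R(z) = (24 + z)/(12*z) (R(z) = ((z + 24)/(z + z))/6 = ((24 + z)/((2*z)))/6 = ((24 + z)*(1/(2*z)))/6 = ((24 + z)/(2*z))/6 = (24 + z)/(12*z))
3071/(((-95 - 40)*59)) - R(-103) = 3071/(((-95 - 40)*59)) - (24 - 103)/(12*(-103)) = 3071/((-135*59)) - (-1)*(-79)/(12*103) = 3071/(-7965) - 1*79/1236 = 3071*(-1/7965) - 79/1236 = -3071/7965 - 79/1236 = -1474997/3281580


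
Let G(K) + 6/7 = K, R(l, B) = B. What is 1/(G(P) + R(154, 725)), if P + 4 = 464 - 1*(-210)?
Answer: 7/9759 ≈ 0.00071729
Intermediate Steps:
P = 670 (P = -4 + (464 - 1*(-210)) = -4 + (464 + 210) = -4 + 674 = 670)
G(K) = -6/7 + K
1/(G(P) + R(154, 725)) = 1/((-6/7 + 670) + 725) = 1/(4684/7 + 725) = 1/(9759/7) = 7/9759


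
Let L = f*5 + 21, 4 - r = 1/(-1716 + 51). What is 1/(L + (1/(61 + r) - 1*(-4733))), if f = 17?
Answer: 108226/523707279 ≈ 0.00020665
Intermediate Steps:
r = 6661/1665 (r = 4 - 1/(-1716 + 51) = 4 - 1/(-1665) = 4 - 1*(-1/1665) = 4 + 1/1665 = 6661/1665 ≈ 4.0006)
L = 106 (L = 17*5 + 21 = 85 + 21 = 106)
1/(L + (1/(61 + r) - 1*(-4733))) = 1/(106 + (1/(61 + 6661/1665) - 1*(-4733))) = 1/(106 + (1/(108226/1665) + 4733)) = 1/(106 + (1665/108226 + 4733)) = 1/(106 + 512235323/108226) = 1/(523707279/108226) = 108226/523707279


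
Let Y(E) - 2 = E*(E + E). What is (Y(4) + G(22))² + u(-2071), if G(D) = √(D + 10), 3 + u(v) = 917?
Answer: 2102 + 272*√2 ≈ 2486.7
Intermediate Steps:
u(v) = 914 (u(v) = -3 + 917 = 914)
G(D) = √(10 + D)
Y(E) = 2 + 2*E² (Y(E) = 2 + E*(E + E) = 2 + E*(2*E) = 2 + 2*E²)
(Y(4) + G(22))² + u(-2071) = ((2 + 2*4²) + √(10 + 22))² + 914 = ((2 + 2*16) + √32)² + 914 = ((2 + 32) + 4*√2)² + 914 = (34 + 4*√2)² + 914 = 914 + (34 + 4*√2)²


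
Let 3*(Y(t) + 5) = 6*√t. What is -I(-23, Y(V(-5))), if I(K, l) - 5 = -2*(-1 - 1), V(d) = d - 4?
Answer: -9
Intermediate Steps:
V(d) = -4 + d
Y(t) = -5 + 2*√t (Y(t) = -5 + (6*√t)/3 = -5 + 2*√t)
I(K, l) = 9 (I(K, l) = 5 - 2*(-1 - 1) = 5 - 2*(-2) = 5 + 4 = 9)
-I(-23, Y(V(-5))) = -1*9 = -9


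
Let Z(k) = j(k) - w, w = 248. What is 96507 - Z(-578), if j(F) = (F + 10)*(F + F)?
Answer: -559853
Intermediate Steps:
j(F) = 2*F*(10 + F) (j(F) = (10 + F)*(2*F) = 2*F*(10 + F))
Z(k) = -248 + 2*k*(10 + k) (Z(k) = 2*k*(10 + k) - 1*248 = 2*k*(10 + k) - 248 = -248 + 2*k*(10 + k))
96507 - Z(-578) = 96507 - (-248 + 2*(-578)*(10 - 578)) = 96507 - (-248 + 2*(-578)*(-568)) = 96507 - (-248 + 656608) = 96507 - 1*656360 = 96507 - 656360 = -559853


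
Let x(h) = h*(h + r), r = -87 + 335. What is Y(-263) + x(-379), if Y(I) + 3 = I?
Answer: 49383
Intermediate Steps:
Y(I) = -3 + I
r = 248
x(h) = h*(248 + h) (x(h) = h*(h + 248) = h*(248 + h))
Y(-263) + x(-379) = (-3 - 263) - 379*(248 - 379) = -266 - 379*(-131) = -266 + 49649 = 49383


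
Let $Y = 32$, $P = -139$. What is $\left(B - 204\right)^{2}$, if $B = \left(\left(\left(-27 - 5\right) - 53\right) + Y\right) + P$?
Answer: $156816$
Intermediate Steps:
$B = -192$ ($B = \left(\left(\left(-27 - 5\right) - 53\right) + 32\right) - 139 = \left(\left(-32 - 53\right) + 32\right) - 139 = \left(-85 + 32\right) - 139 = -53 - 139 = -192$)
$\left(B - 204\right)^{2} = \left(-192 - 204\right)^{2} = \left(-396\right)^{2} = 156816$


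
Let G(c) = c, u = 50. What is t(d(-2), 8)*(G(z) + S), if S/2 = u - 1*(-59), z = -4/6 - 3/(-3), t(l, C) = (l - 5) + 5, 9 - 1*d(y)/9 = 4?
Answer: 9825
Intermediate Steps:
d(y) = 45 (d(y) = 81 - 9*4 = 81 - 36 = 45)
t(l, C) = l (t(l, C) = (-5 + l) + 5 = l)
z = 1/3 (z = -4*1/6 - 3*(-1/3) = -2/3 + 1 = 1/3 ≈ 0.33333)
S = 218 (S = 2*(50 - 1*(-59)) = 2*(50 + 59) = 2*109 = 218)
t(d(-2), 8)*(G(z) + S) = 45*(1/3 + 218) = 45*(655/3) = 9825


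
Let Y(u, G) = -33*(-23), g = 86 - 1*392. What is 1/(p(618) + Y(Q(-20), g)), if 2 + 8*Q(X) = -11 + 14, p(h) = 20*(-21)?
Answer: 1/339 ≈ 0.0029499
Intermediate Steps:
p(h) = -420
g = -306 (g = 86 - 392 = -306)
Q(X) = ⅛ (Q(X) = -¼ + (-11 + 14)/8 = -¼ + (⅛)*3 = -¼ + 3/8 = ⅛)
Y(u, G) = 759
1/(p(618) + Y(Q(-20), g)) = 1/(-420 + 759) = 1/339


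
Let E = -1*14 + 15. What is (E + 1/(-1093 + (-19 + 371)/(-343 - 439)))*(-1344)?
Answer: -27337472/20359 ≈ -1342.8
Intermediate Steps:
E = 1 (E = -14 + 15 = 1)
(E + 1/(-1093 + (-19 + 371)/(-343 - 439)))*(-1344) = (1 + 1/(-1093 + (-19 + 371)/(-343 - 439)))*(-1344) = (1 + 1/(-1093 + 352/(-782)))*(-1344) = (1 + 1/(-1093 + 352*(-1/782)))*(-1344) = (1 + 1/(-1093 - 176/391))*(-1344) = (1 + 1/(-427539/391))*(-1344) = (1 - 391/427539)*(-1344) = (427148/427539)*(-1344) = -27337472/20359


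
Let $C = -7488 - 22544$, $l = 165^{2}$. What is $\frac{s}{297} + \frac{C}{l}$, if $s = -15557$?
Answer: $- \frac{4368271}{81675} \approx -53.484$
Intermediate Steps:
$l = 27225$
$C = -30032$ ($C = -7488 - 22544 = -30032$)
$\frac{s}{297} + \frac{C}{l} = - \frac{15557}{297} - \frac{30032}{27225} = - \frac{4368271}{81675}$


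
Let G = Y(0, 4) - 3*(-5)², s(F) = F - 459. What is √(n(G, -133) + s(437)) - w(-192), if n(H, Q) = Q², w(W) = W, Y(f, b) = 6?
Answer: 192 + 3*√1963 ≈ 324.92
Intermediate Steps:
s(F) = -459 + F
G = -69 (G = 6 - 3*(-5)² = 6 - 3*25 = 6 - 75 = -69)
√(n(G, -133) + s(437)) - w(-192) = √((-133)² + (-459 + 437)) - 1*(-192) = √(17689 - 22) + 192 = √17667 + 192 = 3*√1963 + 192 = 192 + 3*√1963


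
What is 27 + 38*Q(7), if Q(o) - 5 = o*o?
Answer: 2079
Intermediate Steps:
Q(o) = 5 + o**2 (Q(o) = 5 + o*o = 5 + o**2)
27 + 38*Q(7) = 27 + 38*(5 + 7**2) = 27 + 38*(5 + 49) = 27 + 38*54 = 27 + 2052 = 2079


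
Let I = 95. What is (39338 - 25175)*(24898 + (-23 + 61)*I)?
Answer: 403758804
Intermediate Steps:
(39338 - 25175)*(24898 + (-23 + 61)*I) = (39338 - 25175)*(24898 + (-23 + 61)*95) = 14163*(24898 + 38*95) = 14163*(24898 + 3610) = 14163*28508 = 403758804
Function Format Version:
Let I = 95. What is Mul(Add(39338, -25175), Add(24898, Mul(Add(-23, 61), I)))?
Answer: 403758804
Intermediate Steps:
Mul(Add(39338, -25175), Add(24898, Mul(Add(-23, 61), I))) = Mul(Add(39338, -25175), Add(24898, Mul(Add(-23, 61), 95))) = Mul(14163, Add(24898, Mul(38, 95))) = Mul(14163, Add(24898, 3610)) = Mul(14163, 28508) = 403758804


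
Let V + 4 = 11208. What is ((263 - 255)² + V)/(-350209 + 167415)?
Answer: -5634/91397 ≈ -0.061643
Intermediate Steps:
V = 11204 (V = -4 + 11208 = 11204)
((263 - 255)² + V)/(-350209 + 167415) = ((263 - 255)² + 11204)/(-350209 + 167415) = (8² + 11204)/(-182794) = (64 + 11204)*(-1/182794) = 11268*(-1/182794) = -5634/91397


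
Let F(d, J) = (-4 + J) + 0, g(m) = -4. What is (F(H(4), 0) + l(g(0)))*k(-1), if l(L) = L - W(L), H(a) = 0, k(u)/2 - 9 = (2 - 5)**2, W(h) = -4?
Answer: -144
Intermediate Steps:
k(u) = 36 (k(u) = 18 + 2*(2 - 5)**2 = 18 + 2*(-3)**2 = 18 + 2*9 = 18 + 18 = 36)
F(d, J) = -4 + J
l(L) = 4 + L (l(L) = L - 1*(-4) = L + 4 = 4 + L)
(F(H(4), 0) + l(g(0)))*k(-1) = ((-4 + 0) + (4 - 4))*36 = (-4 + 0)*36 = -4*36 = -144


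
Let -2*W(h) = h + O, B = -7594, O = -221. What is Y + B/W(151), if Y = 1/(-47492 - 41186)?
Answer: -673420767/3103730 ≈ -216.97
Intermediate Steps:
Y = -1/88678 (Y = 1/(-88678) = -1/88678 ≈ -1.1277e-5)
W(h) = 221/2 - h/2 (W(h) = -(h - 221)/2 = -(-221 + h)/2 = 221/2 - h/2)
Y + B/W(151) = -1/88678 - 7594/(221/2 - ½*151) = -1/88678 - 7594/(221/2 - 151/2) = -1/88678 - 7594/35 = -673420767/3103730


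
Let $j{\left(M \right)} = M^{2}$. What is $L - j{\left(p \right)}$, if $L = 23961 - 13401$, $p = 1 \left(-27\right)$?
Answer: $9831$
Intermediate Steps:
$p = -27$
$L = 10560$ ($L = 23961 - 13401 = 10560$)
$L - j{\left(p \right)} = 10560 - \left(-27\right)^{2} = 10560 - 729 = 9831$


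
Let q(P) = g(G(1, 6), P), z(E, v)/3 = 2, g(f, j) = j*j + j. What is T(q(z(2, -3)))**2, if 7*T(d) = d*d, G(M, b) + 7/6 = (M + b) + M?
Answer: 63504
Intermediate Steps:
G(M, b) = -7/6 + b + 2*M (G(M, b) = -7/6 + ((M + b) + M) = -7/6 + (b + 2*M) = -7/6 + b + 2*M)
g(f, j) = j + j**2 (g(f, j) = j**2 + j = j + j**2)
z(E, v) = 6 (z(E, v) = 3*2 = 6)
q(P) = P*(1 + P)
T(d) = d**2/7 (T(d) = (d*d)/7 = d**2/7)
T(q(z(2, -3)))**2 = ((6*(1 + 6))**2/7)**2 = ((6*7)**2/7)**2 = ((1/7)*42**2)**2 = ((1/7)*1764)**2 = 252**2 = 63504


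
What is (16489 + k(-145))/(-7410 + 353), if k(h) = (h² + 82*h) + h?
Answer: -25479/7057 ≈ -3.6105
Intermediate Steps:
k(h) = h² + 83*h
(16489 + k(-145))/(-7410 + 353) = (16489 - 145*(83 - 145))/(-7410 + 353) = (16489 - 145*(-62))/(-7057) = (16489 + 8990)*(-1/7057) = 25479*(-1/7057) = -25479/7057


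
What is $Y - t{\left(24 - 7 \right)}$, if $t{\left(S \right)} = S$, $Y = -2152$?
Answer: $-2169$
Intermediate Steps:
$Y - t{\left(24 - 7 \right)} = -2152 - \left(24 - 7\right) = -2152 - 17 = -2169$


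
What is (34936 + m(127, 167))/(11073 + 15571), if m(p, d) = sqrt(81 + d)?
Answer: 8734/6661 + sqrt(62)/13322 ≈ 1.3118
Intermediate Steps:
(34936 + m(127, 167))/(11073 + 15571) = (34936 + sqrt(81 + 167))/(11073 + 15571) = (34936 + sqrt(248))/26644 = (34936 + 2*sqrt(62))*(1/26644) = 8734/6661 + sqrt(62)/13322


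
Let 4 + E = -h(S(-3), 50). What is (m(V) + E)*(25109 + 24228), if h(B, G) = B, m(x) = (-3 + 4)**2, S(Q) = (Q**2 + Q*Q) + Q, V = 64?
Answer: -888066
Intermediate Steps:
S(Q) = Q + 2*Q**2 (S(Q) = (Q**2 + Q**2) + Q = 2*Q**2 + Q = Q + 2*Q**2)
m(x) = 1 (m(x) = 1**2 = 1)
E = -19 (E = -4 - (-3)*(1 + 2*(-3)) = -4 - (-3)*(1 - 6) = -4 - (-3)*(-5) = -4 - 1*15 = -4 - 15 = -19)
(m(V) + E)*(25109 + 24228) = (1 - 19)*(25109 + 24228) = -18*49337 = -888066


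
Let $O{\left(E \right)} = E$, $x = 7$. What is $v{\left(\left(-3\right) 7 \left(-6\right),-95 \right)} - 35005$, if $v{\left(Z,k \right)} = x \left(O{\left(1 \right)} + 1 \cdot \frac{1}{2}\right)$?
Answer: $- \frac{69989}{2} \approx -34995.0$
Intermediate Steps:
$v{\left(Z,k \right)} = \frac{21}{2}$ ($v{\left(Z,k \right)} = 7 \left(1 + 1 \cdot \frac{1}{2}\right) = 7 \left(1 + \frac{1}{2}\right) = 7 \cdot \frac{3}{2} = \frac{21}{2}$)
$v{\left(\left(-3\right) 7 \left(-6\right),-95 \right)} - 35005 = \frac{21}{2} - 35005 = - \frac{69989}{2}$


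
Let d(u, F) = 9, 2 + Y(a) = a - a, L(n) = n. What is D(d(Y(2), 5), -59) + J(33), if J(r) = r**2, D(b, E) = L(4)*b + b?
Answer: 1134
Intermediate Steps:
Y(a) = -2 (Y(a) = -2 + (a - a) = -2 + 0 = -2)
D(b, E) = 5*b (D(b, E) = 4*b + b = 5*b)
D(d(Y(2), 5), -59) + J(33) = 5*9 + 33**2 = 45 + 1089 = 1134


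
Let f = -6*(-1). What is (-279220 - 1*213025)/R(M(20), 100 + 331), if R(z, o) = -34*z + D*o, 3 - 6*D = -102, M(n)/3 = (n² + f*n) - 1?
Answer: 984490/90791 ≈ 10.843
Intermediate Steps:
f = 6
M(n) = -3 + 3*n² + 18*n (M(n) = 3*((n² + 6*n) - 1) = 3*(-1 + n² + 6*n) = -3 + 3*n² + 18*n)
D = 35/2 (D = ½ - ⅙*(-102) = ½ + 17 = 35/2 ≈ 17.500)
R(z, o) = -34*z + 35*o/2
(-279220 - 1*213025)/R(M(20), 100 + 331) = (-279220 - 1*213025)/(-34*(-3 + 3*20² + 18*20) + 35*(100 + 331)/2) = (-279220 - 213025)/(-34*(-3 + 3*400 + 360) + (35/2)*431) = -492245/(-34*(-3 + 1200 + 360) + 15085/2) = -492245/(-34*1557 + 15085/2) = -492245/(-52938 + 15085/2) = -492245/(-90791/2) = -492245*(-2/90791) = 984490/90791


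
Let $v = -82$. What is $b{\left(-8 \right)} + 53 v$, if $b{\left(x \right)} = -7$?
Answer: $-4353$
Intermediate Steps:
$b{\left(-8 \right)} + 53 v = -7 + 53 \left(-82\right) = -7 - 4346 = -4353$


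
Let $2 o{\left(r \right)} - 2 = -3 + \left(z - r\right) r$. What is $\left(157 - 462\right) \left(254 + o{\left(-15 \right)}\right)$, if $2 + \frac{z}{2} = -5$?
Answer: $-75030$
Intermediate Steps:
$z = -14$ ($z = -4 + 2 \left(-5\right) = -4 - 10 = -14$)
$o{\left(r \right)} = - \frac{1}{2} + \frac{r \left(-14 - r\right)}{2}$ ($o{\left(r \right)} = 1 + \frac{-3 + \left(-14 - r\right) r}{2} = 1 + \frac{-3 + r \left(-14 - r\right)}{2} = 1 + \left(- \frac{3}{2} + \frac{r \left(-14 - r\right)}{2}\right) = - \frac{1}{2} + \frac{r \left(-14 - r\right)}{2}$)
$\left(157 - 462\right) \left(254 + o{\left(-15 \right)}\right) = \left(157 - 462\right) \left(254 - \left(- \frac{209}{2} + \frac{225}{2}\right)\right) = - 305 \left(254 - 8\right) = \left(-305\right) 246 = -75030$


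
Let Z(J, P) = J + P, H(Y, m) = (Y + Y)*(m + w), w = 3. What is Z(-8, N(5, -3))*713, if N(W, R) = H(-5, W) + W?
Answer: -59179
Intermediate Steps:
H(Y, m) = 2*Y*(3 + m) (H(Y, m) = (Y + Y)*(m + 3) = (2*Y)*(3 + m) = 2*Y*(3 + m))
N(W, R) = -30 - 9*W (N(W, R) = 2*(-5)*(3 + W) + W = (-30 - 10*W) + W = -30 - 9*W)
Z(-8, N(5, -3))*713 = (-8 + (-30 - 9*5))*713 = (-8 + (-30 - 45))*713 = (-8 - 75)*713 = -83*713 = -59179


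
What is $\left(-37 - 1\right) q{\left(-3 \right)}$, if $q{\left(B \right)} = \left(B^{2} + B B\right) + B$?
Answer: $-570$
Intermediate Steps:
$q{\left(B \right)} = B + 2 B^{2}$ ($q{\left(B \right)} = \left(B^{2} + B^{2}\right) + B = 2 B^{2} + B = B + 2 B^{2}$)
$\left(-37 - 1\right) q{\left(-3 \right)} = \left(-37 - 1\right) \left(- 3 \left(1 + 2 \left(-3\right)\right)\right) = \left(-37 + \left(-5 + 4\right)\right) \left(- 3 \left(1 - 6\right)\right) = \left(-37 - 1\right) \left(\left(-3\right) \left(-5\right)\right) = \left(-38\right) 15 = -570$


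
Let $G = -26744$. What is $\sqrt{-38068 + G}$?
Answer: $2 i \sqrt{16203} \approx 254.58 i$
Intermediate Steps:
$\sqrt{-38068 + G} = \sqrt{-38068 - 26744} = \sqrt{-64812} = 2 i \sqrt{16203}$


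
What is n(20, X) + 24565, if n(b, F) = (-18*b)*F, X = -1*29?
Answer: 35005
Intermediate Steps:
X = -29
n(b, F) = -18*F*b
n(20, X) + 24565 = -18*(-29)*20 + 24565 = 10440 + 24565 = 35005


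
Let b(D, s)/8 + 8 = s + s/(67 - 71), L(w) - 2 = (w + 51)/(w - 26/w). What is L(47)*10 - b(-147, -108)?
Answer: 1644016/2183 ≈ 753.10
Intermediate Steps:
L(w) = 2 + (51 + w)/(w - 26/w) (L(w) = 2 + (w + 51)/(w - 26/w) = 2 + (51 + w)/(w - 26/w))
b(D, s) = -64 + 6*s (b(D, s) = -64 + 8*(s + s/(67 - 71)) = -64 + 8*(s + s/(-4)) = -64 + 8*(s + s*(-1/4)) = -64 + 8*(s - s/4) = -64 + 8*(3*s/4) = -64 + 6*s)
L(47)*10 - b(-147, -108) = ((-52 + 3*47**2 + 51*47)/(-26 + 47**2))*10 - (-64 + 6*(-108)) = ((-52 + 3*2209 + 2397)/(-26 + 2209))*10 - (-64 - 648) = ((-52 + 6627 + 2397)/2183)*10 - 1*(-712) = ((1/2183)*8972)*10 + 712 = (8972/2183)*10 + 712 = 89720/2183 + 712 = 1644016/2183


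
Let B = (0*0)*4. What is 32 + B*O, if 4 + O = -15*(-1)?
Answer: 32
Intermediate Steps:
B = 0 (B = 0*4 = 0)
O = 11 (O = -4 - 15*(-1) = -4 + 15 = 11)
32 + B*O = 32 + 0*11 = 32 + 0 = 32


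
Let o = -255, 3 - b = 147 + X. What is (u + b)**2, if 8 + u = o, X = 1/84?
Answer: 1168887721/7056 ≈ 1.6566e+5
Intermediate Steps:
X = 1/84 ≈ 0.011905
b = -12097/84 (b = 3 - (147 + 1/84) = 3 - 1*12349/84 = 3 - 12349/84 = -12097/84 ≈ -144.01)
u = -263 (u = -8 - 255 = -263)
(u + b)**2 = (-263 - 12097/84)**2 = (-34189/84)**2 = 1168887721/7056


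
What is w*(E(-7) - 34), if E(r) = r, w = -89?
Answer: 3649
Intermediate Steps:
w*(E(-7) - 34) = -89*(-7 - 34) = -89*(-41) = 3649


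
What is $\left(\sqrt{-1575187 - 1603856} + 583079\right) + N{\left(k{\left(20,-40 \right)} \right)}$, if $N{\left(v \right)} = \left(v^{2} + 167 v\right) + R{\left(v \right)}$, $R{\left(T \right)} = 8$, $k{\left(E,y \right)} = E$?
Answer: $586827 + 3 i \sqrt{353227} \approx 5.8683 \cdot 10^{5} + 1783.0 i$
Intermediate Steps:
$N{\left(v \right)} = 8 + v^{2} + 167 v$ ($N{\left(v \right)} = \left(v^{2} + 167 v\right) + 8 = 8 + v^{2} + 167 v$)
$\left(\sqrt{-1575187 - 1603856} + 583079\right) + N{\left(k{\left(20,-40 \right)} \right)} = \left(\sqrt{-1575187 - 1603856} + 583079\right) + \left(8 + 20^{2} + 167 \cdot 20\right) = \left(\sqrt{-3179043} + 583079\right) + \left(8 + 400 + 3340\right) = \left(3 i \sqrt{353227} + 583079\right) + 3748 = \left(583079 + 3 i \sqrt{353227}\right) + 3748 = 586827 + 3 i \sqrt{353227}$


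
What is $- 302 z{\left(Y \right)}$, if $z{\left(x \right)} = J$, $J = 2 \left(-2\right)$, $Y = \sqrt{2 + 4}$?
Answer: $1208$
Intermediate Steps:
$Y = \sqrt{6} \approx 2.4495$
$J = -4$
$z{\left(x \right)} = -4$
$- 302 z{\left(Y \right)} = \left(-302\right) \left(-4\right) = 1208$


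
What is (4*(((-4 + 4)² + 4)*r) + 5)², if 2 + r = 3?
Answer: 441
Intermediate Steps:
r = 1 (r = -2 + 3 = 1)
(4*(((-4 + 4)² + 4)*r) + 5)² = (4*(((-4 + 4)² + 4)*1) + 5)² = (4*((0² + 4)*1) + 5)² = (4*((0 + 4)*1) + 5)² = (4*(4*1) + 5)² = (4*4 + 5)² = (16 + 5)² = 21² = 441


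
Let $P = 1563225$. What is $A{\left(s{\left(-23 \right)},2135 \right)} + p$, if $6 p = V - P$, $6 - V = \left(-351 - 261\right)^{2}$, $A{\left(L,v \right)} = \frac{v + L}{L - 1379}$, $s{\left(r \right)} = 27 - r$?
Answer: $- \frac{858433379}{2658} \approx -3.2296 \cdot 10^{5}$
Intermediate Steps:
$A{\left(L,v \right)} = \frac{L + v}{-1379 + L}$
$V = -374538$ ($V = 6 - \left(-351 - 261\right)^{2} = 6 - \left(-612\right)^{2} = 6 - 374544 = -374538$)
$p = - \frac{645921}{2}$ ($p = \frac{-374538 - 1563225}{6} = \frac{1}{6} \left(-1937763\right) = - \frac{645921}{2} \approx -3.2296 \cdot 10^{5}$)
$A{\left(s{\left(-23 \right)},2135 \right)} + p = \frac{\left(27 - -23\right) + 2135}{-1379 + \left(27 - -23\right)} - \frac{645921}{2} = \frac{\left(27 + 23\right) + 2135}{-1379 + \left(27 + 23\right)} - \frac{645921}{2} = \frac{50 + 2135}{-1379 + 50} - \frac{645921}{2} = \frac{1}{-1329} \cdot 2185 - \frac{645921}{2} = \left(- \frac{1}{1329}\right) 2185 - \frac{645921}{2} = - \frac{2185}{1329} - \frac{645921}{2} = - \frac{858433379}{2658}$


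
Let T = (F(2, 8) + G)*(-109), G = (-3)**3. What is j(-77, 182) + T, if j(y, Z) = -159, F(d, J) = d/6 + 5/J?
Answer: 64309/24 ≈ 2679.5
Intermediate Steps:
F(d, J) = 5/J + d/6 (F(d, J) = d*(1/6) + 5/J = d/6 + 5/J = 5/J + d/6)
G = -27
T = 68125/24 (T = ((5/8 + (1/6)*2) - 27)*(-109) = ((5*(1/8) + 1/3) - 27)*(-109) = ((5/8 + 1/3) - 27)*(-109) = (23/24 - 27)*(-109) = -625/24*(-109) = 68125/24 ≈ 2838.5)
j(-77, 182) + T = -159 + 68125/24 = 64309/24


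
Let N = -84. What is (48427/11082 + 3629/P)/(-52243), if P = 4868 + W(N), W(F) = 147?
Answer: -283077983/2903468983890 ≈ -9.7496e-5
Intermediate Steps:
P = 5015 (P = 4868 + 147 = 5015)
(48427/11082 + 3629/P)/(-52243) = (48427/11082 + 3629/5015)/(-52243) = (48427*(1/11082) + 3629*(1/5015))*(-1/52243) = (48427/11082 + 3629/5015)*(-1/52243) = (283077983/55576230)*(-1/52243) = -283077983/2903468983890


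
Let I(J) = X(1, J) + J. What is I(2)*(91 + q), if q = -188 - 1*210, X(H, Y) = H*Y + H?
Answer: -1535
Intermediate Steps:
X(H, Y) = H + H*Y
I(J) = 1 + 2*J (I(J) = 1*(1 + J) + J = (1 + J) + J = 1 + 2*J)
q = -398 (q = -188 - 210 = -398)
I(2)*(91 + q) = (1 + 2*2)*(91 - 398) = (1 + 4)*(-307) = 5*(-307) = -1535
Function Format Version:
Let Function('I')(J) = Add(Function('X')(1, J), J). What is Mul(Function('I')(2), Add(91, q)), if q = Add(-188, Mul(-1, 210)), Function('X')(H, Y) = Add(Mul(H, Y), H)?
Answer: -1535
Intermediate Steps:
Function('X')(H, Y) = Add(H, Mul(H, Y))
Function('I')(J) = Add(1, Mul(2, J)) (Function('I')(J) = Add(Mul(1, Add(1, J)), J) = Add(Add(1, J), J) = Add(1, Mul(2, J)))
q = -398 (q = Add(-188, -210) = -398)
Mul(Function('I')(2), Add(91, q)) = Mul(Add(1, Mul(2, 2)), Add(91, -398)) = Mul(Add(1, 4), -307) = Mul(5, -307) = -1535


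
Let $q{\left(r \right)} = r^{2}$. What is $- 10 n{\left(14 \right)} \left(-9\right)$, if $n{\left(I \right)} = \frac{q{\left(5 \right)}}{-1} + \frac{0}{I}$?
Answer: $-2250$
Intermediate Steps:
$n{\left(I \right)} = -25$ ($n{\left(I \right)} = \frac{5^{2}}{-1} + \frac{0}{I} = 25 \left(-1\right) + 0 = -25 + 0 = -25$)
$- 10 n{\left(14 \right)} \left(-9\right) = \left(-10\right) \left(-25\right) \left(-9\right) = 250 \left(-9\right) = -2250$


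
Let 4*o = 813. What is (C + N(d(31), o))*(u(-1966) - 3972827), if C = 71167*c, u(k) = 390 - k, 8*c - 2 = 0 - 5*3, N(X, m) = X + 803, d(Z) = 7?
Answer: 3647635973461/8 ≈ 4.5595e+11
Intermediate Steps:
o = 813/4 (o = (¼)*813 = 813/4 ≈ 203.25)
N(X, m) = 803 + X
c = -13/8 (c = ¼ + (0 - 5*3)/8 = ¼ + (0 - 15)/8 = ¼ + (⅛)*(-15) = ¼ - 15/8 = -13/8 ≈ -1.6250)
C = -925171/8 (C = 71167*(-13/8) = -925171/8 ≈ -1.1565e+5)
(C + N(d(31), o))*(u(-1966) - 3972827) = (-925171/8 + (803 + 7))*((390 - 1*(-1966)) - 3972827) = (-925171/8 + 810)*((390 + 1966) - 3972827) = -918691*(2356 - 3972827)/8 = -918691/8*(-3970471) = 3647635973461/8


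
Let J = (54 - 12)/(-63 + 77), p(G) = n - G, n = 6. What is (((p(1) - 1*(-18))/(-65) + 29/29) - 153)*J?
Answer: -29709/65 ≈ -457.06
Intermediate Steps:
p(G) = 6 - G
J = 3 (J = 42/14 = 42*(1/14) = 3)
(((p(1) - 1*(-18))/(-65) + 29/29) - 153)*J = ((((6 - 1*1) - 1*(-18))/(-65) + 29/29) - 153)*3 = ((((6 - 1) + 18)*(-1/65) + 29*(1/29)) - 153)*3 = (((5 + 18)*(-1/65) + 1) - 153)*3 = ((23*(-1/65) + 1) - 153)*3 = ((-23/65 + 1) - 153)*3 = (42/65 - 153)*3 = -9903/65*3 = -29709/65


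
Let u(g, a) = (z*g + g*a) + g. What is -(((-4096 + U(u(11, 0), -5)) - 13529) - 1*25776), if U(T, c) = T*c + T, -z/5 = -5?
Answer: 44545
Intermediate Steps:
z = 25 (z = -5*(-5) = 25)
u(g, a) = 26*g + a*g (u(g, a) = (25*g + g*a) + g = (25*g + a*g) + g = 26*g + a*g)
U(T, c) = T + T*c
-(((-4096 + U(u(11, 0), -5)) - 13529) - 1*25776) = -(((-4096 + (11*(26 + 0))*(1 - 5)) - 13529) - 1*25776) = -(((-4096 + (11*26)*(-4)) - 13529) - 25776) = -(((-4096 + 286*(-4)) - 13529) - 25776) = -(((-4096 - 1144) - 13529) - 25776) = -((-5240 - 13529) - 25776) = -(-18769 - 25776) = -1*(-44545) = 44545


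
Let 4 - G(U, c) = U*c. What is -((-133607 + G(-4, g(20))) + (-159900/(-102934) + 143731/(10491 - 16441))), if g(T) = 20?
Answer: 449400986097/3365150 ≈ 1.3355e+5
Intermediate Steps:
G(U, c) = 4 - U*c
-((-133607 + G(-4, g(20))) + (-159900/(-102934) + 143731/(10491 - 16441))) = -((-133607 + (4 - 1*(-4)*20)) + (-159900/(-102934) + 143731/(10491 - 16441))) = -((-133607 + (4 + 80)) + (-159900*(-1/102934) + 143731/(-5950))) = -((-133607 + 84) + (6150/3959 + 143731*(-1/5950))) = -(-133523 + (6150/3959 - 20533/850)) = -(-133523 - 76062647/3365150) = -1*(-449400986097/3365150) = 449400986097/3365150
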